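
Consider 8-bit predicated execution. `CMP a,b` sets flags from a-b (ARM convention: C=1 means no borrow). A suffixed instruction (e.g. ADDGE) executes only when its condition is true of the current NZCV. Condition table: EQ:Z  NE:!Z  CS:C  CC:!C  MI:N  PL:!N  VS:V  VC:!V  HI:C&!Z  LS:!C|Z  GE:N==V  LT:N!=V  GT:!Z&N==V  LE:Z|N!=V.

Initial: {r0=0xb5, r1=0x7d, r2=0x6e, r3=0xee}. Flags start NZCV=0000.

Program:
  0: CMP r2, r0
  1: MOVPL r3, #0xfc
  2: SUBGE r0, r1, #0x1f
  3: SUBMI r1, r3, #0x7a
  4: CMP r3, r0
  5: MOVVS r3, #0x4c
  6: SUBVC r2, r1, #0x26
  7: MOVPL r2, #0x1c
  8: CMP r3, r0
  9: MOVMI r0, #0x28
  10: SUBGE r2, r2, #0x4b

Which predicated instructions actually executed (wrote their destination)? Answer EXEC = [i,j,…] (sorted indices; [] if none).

EXEC = [2,3,6,9]

[0] flags=1001 → (cmp)
[1] flags=1001 PL?F → skip
[2] flags=1001 GE?T → r0=0x5e
[3] flags=1001 MI?T → r1=0x74
[4] flags=1010 → (cmp)
[5] flags=1010 VS?F → skip
[6] flags=1010 VC?T → r2=0x4e
[7] flags=1010 PL?F → skip
[8] flags=1010 → (cmp)
[9] flags=1010 MI?T → r0=0x28
[10] flags=1010 GE?F → skip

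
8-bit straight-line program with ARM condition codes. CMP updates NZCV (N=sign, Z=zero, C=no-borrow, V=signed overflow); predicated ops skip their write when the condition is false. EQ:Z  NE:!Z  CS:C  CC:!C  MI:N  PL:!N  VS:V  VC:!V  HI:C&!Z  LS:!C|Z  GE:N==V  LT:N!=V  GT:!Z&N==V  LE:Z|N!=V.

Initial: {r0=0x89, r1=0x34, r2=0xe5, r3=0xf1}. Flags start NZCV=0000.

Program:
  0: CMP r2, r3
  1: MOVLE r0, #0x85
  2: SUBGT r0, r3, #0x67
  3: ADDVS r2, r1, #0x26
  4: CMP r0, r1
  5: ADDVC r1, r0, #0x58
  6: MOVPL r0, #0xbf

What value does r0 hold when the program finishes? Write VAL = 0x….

0: ✓ CMP  NZCV=1000
1: ✓ MOVLE  r0←0x85
2: · SUBGT
3: · ADDVS
4: ✓ CMP  NZCV=0011
5: · ADDVC
6: ✓ MOVPL  r0←0xbf

VAL = 0xbf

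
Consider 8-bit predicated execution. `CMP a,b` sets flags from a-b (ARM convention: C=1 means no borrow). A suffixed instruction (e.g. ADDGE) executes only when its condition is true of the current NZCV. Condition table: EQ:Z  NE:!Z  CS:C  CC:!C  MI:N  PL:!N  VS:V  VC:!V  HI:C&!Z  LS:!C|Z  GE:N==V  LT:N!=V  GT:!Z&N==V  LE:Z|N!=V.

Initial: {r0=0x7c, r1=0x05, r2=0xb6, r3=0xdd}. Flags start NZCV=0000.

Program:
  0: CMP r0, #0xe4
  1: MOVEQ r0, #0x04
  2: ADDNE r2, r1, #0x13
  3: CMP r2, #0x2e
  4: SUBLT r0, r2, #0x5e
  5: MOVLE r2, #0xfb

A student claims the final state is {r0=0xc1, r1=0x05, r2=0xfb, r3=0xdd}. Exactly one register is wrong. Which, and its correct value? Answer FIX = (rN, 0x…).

0: ✓ CMP  NZCV=1001
1: · MOVEQ
2: ✓ ADDNE  r2←0x18
3: ✓ CMP  NZCV=1000
4: ✓ SUBLT  r0←0xba
5: ✓ MOVLE  r2←0xfb

FIX = (r0, 0xba)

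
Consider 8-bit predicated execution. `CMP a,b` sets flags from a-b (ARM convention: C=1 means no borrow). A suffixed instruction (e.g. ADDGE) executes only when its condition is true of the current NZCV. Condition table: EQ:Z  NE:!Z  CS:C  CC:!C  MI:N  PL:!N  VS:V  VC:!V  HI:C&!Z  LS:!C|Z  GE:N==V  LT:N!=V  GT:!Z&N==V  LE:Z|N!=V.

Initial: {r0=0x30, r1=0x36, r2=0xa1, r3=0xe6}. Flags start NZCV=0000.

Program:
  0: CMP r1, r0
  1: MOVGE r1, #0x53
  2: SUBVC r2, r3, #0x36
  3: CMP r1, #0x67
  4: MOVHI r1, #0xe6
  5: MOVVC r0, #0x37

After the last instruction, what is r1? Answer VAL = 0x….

0: ✓ CMP  NZCV=0010
1: ✓ MOVGE  r1←0x53
2: ✓ SUBVC  r2←0xb0
3: ✓ CMP  NZCV=1000
4: · MOVHI
5: ✓ MOVVC  r0←0x37

VAL = 0x53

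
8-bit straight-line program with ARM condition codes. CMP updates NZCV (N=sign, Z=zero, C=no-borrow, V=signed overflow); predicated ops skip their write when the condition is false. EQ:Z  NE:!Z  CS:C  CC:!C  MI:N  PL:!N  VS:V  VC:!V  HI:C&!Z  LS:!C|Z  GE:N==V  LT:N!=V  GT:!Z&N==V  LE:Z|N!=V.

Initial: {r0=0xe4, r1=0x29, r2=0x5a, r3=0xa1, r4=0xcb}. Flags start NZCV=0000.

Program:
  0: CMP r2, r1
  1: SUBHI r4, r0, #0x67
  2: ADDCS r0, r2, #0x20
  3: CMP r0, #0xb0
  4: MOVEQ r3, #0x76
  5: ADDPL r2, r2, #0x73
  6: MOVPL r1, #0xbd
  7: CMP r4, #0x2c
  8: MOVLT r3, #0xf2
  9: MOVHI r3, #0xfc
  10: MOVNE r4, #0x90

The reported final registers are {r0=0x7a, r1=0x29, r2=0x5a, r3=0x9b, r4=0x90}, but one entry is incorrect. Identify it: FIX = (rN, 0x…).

FIX = (r3, 0xfc)

0: ✓ CMP  NZCV=0010
1: ✓ SUBHI  r4←0x7d
2: ✓ ADDCS  r0←0x7a
3: ✓ CMP  NZCV=1001
4: · MOVEQ
5: · ADDPL
6: · MOVPL
7: ✓ CMP  NZCV=0010
8: · MOVLT
9: ✓ MOVHI  r3←0xfc
10: ✓ MOVNE  r4←0x90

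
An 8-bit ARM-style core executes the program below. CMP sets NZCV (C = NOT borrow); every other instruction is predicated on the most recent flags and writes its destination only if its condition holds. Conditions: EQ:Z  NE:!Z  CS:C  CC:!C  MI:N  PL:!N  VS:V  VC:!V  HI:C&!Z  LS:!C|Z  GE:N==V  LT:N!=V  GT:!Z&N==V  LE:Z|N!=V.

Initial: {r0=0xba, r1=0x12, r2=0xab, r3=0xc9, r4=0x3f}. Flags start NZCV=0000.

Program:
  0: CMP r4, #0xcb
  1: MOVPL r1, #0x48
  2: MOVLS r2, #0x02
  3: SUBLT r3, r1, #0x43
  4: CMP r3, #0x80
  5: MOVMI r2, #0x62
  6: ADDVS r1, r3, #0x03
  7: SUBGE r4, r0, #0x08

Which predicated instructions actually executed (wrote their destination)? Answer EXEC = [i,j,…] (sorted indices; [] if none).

[0] flags=0000 → (cmp)
[1] flags=0000 PL?T → r1=0x48
[2] flags=0000 LS?T → r2=0x02
[3] flags=0000 LT?F → skip
[4] flags=0010 → (cmp)
[5] flags=0010 MI?F → skip
[6] flags=0010 VS?F → skip
[7] flags=0010 GE?T → r4=0xb2

EXEC = [1,2,7]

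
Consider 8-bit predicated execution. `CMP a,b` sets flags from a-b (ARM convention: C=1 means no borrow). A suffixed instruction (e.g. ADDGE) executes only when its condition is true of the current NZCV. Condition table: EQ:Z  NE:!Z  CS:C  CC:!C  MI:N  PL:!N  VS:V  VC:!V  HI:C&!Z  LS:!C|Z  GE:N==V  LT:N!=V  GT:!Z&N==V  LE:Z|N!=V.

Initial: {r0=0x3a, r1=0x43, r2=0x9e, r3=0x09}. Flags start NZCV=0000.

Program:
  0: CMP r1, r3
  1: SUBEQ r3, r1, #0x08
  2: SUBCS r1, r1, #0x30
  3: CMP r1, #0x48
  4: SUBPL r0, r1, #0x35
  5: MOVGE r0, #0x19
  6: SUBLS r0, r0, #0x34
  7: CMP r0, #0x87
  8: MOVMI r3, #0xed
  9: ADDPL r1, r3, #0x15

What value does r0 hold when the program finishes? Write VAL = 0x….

VAL = 0x06

[0] flags=0010 → (cmp)
[1] flags=0010 EQ?F → skip
[2] flags=0010 CS?T → r1=0x13
[3] flags=1000 → (cmp)
[4] flags=1000 PL?F → skip
[5] flags=1000 GE?F → skip
[6] flags=1000 LS?T → r0=0x06
[7] flags=0000 → (cmp)
[8] flags=0000 MI?F → skip
[9] flags=0000 PL?T → r1=0x1e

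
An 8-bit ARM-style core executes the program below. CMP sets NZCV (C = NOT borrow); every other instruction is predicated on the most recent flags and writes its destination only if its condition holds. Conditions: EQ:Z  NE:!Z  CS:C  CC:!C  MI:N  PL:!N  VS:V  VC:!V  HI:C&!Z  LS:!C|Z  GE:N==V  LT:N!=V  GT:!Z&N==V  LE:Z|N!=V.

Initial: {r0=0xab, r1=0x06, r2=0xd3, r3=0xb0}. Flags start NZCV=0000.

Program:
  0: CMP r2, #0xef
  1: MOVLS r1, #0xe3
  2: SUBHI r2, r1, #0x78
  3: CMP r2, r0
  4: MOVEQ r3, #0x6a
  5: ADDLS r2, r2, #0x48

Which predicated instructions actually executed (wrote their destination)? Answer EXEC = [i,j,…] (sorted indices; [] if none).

[0] flags=1000 → (cmp)
[1] flags=1000 LS?T → r1=0xe3
[2] flags=1000 HI?F → skip
[3] flags=0010 → (cmp)
[4] flags=0010 EQ?F → skip
[5] flags=0010 LS?F → skip

EXEC = [1]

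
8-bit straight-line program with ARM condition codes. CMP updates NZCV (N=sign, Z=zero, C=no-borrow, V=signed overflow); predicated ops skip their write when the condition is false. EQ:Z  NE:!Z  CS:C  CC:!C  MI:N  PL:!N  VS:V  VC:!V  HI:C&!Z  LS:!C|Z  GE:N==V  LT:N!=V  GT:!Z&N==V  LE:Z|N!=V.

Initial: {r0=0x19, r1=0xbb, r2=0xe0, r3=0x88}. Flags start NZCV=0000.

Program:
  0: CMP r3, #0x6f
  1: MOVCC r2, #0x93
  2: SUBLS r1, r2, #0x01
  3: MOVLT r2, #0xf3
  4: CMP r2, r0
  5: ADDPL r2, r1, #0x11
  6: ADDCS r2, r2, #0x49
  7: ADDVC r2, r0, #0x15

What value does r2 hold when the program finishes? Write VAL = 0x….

[0] flags=0011 → (cmp)
[1] flags=0011 CC?F → skip
[2] flags=0011 LS?F → skip
[3] flags=0011 LT?T → r2=0xf3
[4] flags=1010 → (cmp)
[5] flags=1010 PL?F → skip
[6] flags=1010 CS?T → r2=0x3c
[7] flags=1010 VC?T → r2=0x2e

VAL = 0x2e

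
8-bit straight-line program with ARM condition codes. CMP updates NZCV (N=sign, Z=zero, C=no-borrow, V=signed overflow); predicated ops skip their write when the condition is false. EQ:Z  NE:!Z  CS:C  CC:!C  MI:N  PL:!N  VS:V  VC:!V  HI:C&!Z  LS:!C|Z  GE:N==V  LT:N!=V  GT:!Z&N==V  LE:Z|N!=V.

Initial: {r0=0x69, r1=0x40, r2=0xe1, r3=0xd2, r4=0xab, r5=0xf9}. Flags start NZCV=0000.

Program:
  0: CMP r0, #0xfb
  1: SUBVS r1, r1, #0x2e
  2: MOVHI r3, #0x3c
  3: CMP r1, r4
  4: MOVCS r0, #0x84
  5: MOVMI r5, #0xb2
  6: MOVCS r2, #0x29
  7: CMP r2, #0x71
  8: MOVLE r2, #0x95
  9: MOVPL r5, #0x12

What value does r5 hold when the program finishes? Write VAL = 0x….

[0] flags=0000 → (cmp)
[1] flags=0000 VS?F → skip
[2] flags=0000 HI?F → skip
[3] flags=1001 → (cmp)
[4] flags=1001 CS?F → skip
[5] flags=1001 MI?T → r5=0xb2
[6] flags=1001 CS?F → skip
[7] flags=0011 → (cmp)
[8] flags=0011 LE?T → r2=0x95
[9] flags=0011 PL?T → r5=0x12

VAL = 0x12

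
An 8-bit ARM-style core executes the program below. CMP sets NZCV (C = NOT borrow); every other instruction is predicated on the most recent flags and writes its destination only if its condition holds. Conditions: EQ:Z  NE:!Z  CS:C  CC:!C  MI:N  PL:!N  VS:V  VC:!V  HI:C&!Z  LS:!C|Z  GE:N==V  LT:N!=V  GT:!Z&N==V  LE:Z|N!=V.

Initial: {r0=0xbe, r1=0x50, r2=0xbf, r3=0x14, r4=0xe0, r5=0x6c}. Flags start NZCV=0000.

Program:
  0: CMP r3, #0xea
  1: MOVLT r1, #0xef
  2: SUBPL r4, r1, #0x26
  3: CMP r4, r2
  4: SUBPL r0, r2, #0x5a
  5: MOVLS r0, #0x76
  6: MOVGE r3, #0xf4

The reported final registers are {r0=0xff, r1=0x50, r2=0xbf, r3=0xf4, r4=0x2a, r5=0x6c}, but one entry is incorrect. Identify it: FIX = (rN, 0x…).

FIX = (r0, 0x76)

0: ✓ CMP  NZCV=0000
1: · MOVLT
2: ✓ SUBPL  r4←0x2a
3: ✓ CMP  NZCV=0000
4: ✓ SUBPL  r0←0x65
5: ✓ MOVLS  r0←0x76
6: ✓ MOVGE  r3←0xf4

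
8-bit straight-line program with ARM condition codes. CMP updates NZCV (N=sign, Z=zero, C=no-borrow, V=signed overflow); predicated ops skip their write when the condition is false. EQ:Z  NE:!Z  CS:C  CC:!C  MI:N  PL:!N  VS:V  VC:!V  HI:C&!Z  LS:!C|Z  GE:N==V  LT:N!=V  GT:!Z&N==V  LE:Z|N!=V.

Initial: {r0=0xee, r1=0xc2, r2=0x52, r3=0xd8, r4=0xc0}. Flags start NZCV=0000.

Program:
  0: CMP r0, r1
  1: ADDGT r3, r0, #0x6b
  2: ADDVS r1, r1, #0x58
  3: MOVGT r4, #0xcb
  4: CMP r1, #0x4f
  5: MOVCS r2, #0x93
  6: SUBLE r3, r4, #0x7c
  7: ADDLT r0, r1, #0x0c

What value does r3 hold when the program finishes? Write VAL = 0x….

VAL = 0x4f

[0] flags=0010 → (cmp)
[1] flags=0010 GT?T → r3=0x59
[2] flags=0010 VS?F → skip
[3] flags=0010 GT?T → r4=0xcb
[4] flags=0011 → (cmp)
[5] flags=0011 CS?T → r2=0x93
[6] flags=0011 LE?T → r3=0x4f
[7] flags=0011 LT?T → r0=0xce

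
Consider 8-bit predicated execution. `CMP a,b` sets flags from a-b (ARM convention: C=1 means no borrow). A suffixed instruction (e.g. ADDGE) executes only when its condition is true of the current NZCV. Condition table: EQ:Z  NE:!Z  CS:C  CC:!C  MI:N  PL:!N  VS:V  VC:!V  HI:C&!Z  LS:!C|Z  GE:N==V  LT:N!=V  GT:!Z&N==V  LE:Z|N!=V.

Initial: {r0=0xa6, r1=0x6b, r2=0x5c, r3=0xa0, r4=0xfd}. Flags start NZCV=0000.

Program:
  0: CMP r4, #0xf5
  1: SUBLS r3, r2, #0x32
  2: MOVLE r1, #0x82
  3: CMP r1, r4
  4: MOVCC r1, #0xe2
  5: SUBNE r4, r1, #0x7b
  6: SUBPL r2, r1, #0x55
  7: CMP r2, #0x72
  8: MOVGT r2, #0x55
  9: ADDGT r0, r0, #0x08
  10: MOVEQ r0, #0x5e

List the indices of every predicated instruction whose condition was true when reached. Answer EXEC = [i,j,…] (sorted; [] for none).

EXEC = [4,5,6]

[0] flags=0010 → (cmp)
[1] flags=0010 LS?F → skip
[2] flags=0010 LE?F → skip
[3] flags=0000 → (cmp)
[4] flags=0000 CC?T → r1=0xe2
[5] flags=0000 NE?T → r4=0x67
[6] flags=0000 PL?T → r2=0x8d
[7] flags=0011 → (cmp)
[8] flags=0011 GT?F → skip
[9] flags=0011 GT?F → skip
[10] flags=0011 EQ?F → skip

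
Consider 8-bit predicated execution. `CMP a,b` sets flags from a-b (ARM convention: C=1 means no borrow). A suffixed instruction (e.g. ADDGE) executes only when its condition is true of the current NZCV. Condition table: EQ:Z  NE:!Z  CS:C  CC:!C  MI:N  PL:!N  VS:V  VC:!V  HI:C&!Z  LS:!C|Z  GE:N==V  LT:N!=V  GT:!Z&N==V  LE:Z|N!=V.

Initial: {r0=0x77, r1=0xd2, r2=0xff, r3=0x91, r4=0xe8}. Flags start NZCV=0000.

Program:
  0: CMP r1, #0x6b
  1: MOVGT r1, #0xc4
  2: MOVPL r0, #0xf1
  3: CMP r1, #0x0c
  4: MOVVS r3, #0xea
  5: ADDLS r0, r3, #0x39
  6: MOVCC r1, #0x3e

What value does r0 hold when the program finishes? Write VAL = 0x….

VAL = 0xf1

0: ✓ CMP  NZCV=0011
1: · MOVGT
2: ✓ MOVPL  r0←0xf1
3: ✓ CMP  NZCV=1010
4: · MOVVS
5: · ADDLS
6: · MOVCC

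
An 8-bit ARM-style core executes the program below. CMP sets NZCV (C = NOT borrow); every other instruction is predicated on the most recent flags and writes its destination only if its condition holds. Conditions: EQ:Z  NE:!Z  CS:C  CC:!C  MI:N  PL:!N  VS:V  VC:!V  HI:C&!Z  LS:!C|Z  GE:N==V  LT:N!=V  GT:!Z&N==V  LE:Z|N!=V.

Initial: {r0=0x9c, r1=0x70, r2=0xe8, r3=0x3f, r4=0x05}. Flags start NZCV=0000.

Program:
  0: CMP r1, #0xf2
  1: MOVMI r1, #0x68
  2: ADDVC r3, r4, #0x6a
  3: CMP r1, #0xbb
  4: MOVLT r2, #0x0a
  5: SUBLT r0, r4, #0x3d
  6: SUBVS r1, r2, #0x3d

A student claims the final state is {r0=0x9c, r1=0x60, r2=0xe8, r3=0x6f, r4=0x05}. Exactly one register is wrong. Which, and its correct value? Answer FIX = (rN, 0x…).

FIX = (r1, 0xab)

[0] flags=0000 → (cmp)
[1] flags=0000 MI?F → skip
[2] flags=0000 VC?T → r3=0x6f
[3] flags=1001 → (cmp)
[4] flags=1001 LT?F → skip
[5] flags=1001 LT?F → skip
[6] flags=1001 VS?T → r1=0xab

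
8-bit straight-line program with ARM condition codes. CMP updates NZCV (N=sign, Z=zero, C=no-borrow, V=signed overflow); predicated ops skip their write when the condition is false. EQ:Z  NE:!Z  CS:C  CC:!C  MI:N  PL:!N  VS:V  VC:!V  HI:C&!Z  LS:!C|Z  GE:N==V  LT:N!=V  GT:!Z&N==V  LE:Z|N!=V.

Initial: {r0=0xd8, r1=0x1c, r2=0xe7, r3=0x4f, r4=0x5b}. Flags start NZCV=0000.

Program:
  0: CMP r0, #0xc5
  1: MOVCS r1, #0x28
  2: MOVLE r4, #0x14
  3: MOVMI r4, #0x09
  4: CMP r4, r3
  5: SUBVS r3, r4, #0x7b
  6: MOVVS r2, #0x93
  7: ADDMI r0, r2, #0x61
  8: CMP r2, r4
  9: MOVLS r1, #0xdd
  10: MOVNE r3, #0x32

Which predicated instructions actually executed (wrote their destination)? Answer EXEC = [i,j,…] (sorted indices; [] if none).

EXEC = [1,10]

0: ✓ CMP  NZCV=0010
1: ✓ MOVCS  r1←0x28
2: · MOVLE
3: · MOVMI
4: ✓ CMP  NZCV=0010
5: · SUBVS
6: · MOVVS
7: · ADDMI
8: ✓ CMP  NZCV=1010
9: · MOVLS
10: ✓ MOVNE  r3←0x32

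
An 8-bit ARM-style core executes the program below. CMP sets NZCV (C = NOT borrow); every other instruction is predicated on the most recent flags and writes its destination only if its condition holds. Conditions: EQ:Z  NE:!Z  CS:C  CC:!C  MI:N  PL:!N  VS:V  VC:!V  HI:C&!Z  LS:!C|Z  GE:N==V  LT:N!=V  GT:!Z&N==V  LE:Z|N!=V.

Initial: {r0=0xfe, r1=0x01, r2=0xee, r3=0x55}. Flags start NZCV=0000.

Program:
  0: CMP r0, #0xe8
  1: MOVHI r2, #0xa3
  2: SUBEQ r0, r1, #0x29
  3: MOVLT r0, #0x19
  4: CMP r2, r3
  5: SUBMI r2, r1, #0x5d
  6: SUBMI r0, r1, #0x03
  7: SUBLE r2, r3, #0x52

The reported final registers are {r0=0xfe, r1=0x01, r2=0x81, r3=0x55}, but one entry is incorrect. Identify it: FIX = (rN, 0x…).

[0] flags=0010 → (cmp)
[1] flags=0010 HI?T → r2=0xa3
[2] flags=0010 EQ?F → skip
[3] flags=0010 LT?F → skip
[4] flags=0011 → (cmp)
[5] flags=0011 MI?F → skip
[6] flags=0011 MI?F → skip
[7] flags=0011 LE?T → r2=0x03

FIX = (r2, 0x03)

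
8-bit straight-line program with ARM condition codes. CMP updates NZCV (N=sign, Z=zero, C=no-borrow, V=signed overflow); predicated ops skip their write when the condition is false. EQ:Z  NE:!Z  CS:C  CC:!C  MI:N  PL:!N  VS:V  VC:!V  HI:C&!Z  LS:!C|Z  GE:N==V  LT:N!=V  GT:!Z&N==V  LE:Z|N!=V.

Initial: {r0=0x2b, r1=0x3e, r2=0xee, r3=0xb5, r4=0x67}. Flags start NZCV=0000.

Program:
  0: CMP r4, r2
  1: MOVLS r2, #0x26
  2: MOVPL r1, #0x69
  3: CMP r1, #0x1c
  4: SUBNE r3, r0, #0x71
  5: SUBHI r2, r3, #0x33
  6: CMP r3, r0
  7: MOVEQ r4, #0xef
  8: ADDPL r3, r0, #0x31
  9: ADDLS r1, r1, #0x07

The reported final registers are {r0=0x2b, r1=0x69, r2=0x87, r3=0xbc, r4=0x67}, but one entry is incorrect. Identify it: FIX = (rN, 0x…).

[0] flags=0000 → (cmp)
[1] flags=0000 LS?T → r2=0x26
[2] flags=0000 PL?T → r1=0x69
[3] flags=0010 → (cmp)
[4] flags=0010 NE?T → r3=0xba
[5] flags=0010 HI?T → r2=0x87
[6] flags=1010 → (cmp)
[7] flags=1010 EQ?F → skip
[8] flags=1010 PL?F → skip
[9] flags=1010 LS?F → skip

FIX = (r3, 0xba)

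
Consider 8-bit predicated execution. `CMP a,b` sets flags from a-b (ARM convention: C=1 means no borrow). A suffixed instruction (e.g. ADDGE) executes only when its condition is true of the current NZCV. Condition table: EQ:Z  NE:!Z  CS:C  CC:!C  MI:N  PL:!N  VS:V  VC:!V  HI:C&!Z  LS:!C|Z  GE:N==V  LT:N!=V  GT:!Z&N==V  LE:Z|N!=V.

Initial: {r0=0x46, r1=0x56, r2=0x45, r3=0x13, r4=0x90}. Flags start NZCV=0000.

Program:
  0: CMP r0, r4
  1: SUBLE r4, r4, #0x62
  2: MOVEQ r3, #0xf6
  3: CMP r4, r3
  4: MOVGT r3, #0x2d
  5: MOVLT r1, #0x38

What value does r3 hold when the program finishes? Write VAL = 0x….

0: ✓ CMP  NZCV=1001
1: · SUBLE
2: · MOVEQ
3: ✓ CMP  NZCV=0011
4: · MOVGT
5: ✓ MOVLT  r1←0x38

VAL = 0x13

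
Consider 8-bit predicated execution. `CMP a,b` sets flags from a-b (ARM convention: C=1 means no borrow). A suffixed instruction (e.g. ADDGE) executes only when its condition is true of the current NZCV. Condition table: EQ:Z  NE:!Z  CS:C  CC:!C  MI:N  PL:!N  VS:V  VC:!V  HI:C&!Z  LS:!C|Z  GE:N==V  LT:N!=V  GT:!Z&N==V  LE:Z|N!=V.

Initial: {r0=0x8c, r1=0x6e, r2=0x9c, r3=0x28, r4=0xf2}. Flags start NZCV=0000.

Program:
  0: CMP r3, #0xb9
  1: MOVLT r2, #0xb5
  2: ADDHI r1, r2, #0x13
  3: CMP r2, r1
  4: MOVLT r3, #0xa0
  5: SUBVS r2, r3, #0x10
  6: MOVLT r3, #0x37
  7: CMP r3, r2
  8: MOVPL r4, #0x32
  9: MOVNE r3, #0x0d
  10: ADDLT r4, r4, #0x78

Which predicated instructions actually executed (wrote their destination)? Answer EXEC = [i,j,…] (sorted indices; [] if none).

0: ✓ CMP  NZCV=0000
1: · MOVLT
2: · ADDHI
3: ✓ CMP  NZCV=0011
4: ✓ MOVLT  r3←0xa0
5: ✓ SUBVS  r2←0x90
6: ✓ MOVLT  r3←0x37
7: ✓ CMP  NZCV=1001
8: · MOVPL
9: ✓ MOVNE  r3←0x0d
10: · ADDLT

EXEC = [4,5,6,9]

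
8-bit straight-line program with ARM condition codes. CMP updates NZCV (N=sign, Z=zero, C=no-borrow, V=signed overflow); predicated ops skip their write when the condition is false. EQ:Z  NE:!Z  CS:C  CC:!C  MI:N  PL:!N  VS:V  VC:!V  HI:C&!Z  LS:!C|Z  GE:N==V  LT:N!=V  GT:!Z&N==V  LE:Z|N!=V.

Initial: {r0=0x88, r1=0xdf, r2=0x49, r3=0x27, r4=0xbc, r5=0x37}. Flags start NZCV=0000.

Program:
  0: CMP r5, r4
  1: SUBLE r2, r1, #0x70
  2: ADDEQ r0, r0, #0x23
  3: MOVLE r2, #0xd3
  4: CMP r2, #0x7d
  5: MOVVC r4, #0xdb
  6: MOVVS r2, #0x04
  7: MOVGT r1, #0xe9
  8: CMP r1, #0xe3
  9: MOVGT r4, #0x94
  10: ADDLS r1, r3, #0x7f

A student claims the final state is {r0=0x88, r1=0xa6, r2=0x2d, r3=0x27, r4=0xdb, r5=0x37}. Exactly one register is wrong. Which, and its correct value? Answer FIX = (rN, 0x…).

FIX = (r2, 0x49)

[0] flags=0000 → (cmp)
[1] flags=0000 LE?F → skip
[2] flags=0000 EQ?F → skip
[3] flags=0000 LE?F → skip
[4] flags=1000 → (cmp)
[5] flags=1000 VC?T → r4=0xdb
[6] flags=1000 VS?F → skip
[7] flags=1000 GT?F → skip
[8] flags=1000 → (cmp)
[9] flags=1000 GT?F → skip
[10] flags=1000 LS?T → r1=0xa6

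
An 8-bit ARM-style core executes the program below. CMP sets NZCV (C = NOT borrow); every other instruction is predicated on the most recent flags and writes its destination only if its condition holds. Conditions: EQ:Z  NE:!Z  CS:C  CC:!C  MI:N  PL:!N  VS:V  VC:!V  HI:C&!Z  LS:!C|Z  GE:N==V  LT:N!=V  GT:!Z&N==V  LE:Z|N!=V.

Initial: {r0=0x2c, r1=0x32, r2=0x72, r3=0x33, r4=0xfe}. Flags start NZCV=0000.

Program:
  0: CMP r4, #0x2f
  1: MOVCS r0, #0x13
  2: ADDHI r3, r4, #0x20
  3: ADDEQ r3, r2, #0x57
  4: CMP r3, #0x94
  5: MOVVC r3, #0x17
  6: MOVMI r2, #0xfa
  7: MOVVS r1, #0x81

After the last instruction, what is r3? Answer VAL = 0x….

VAL = 0x1e

0: ✓ CMP  NZCV=1010
1: ✓ MOVCS  r0←0x13
2: ✓ ADDHI  r3←0x1e
3: · ADDEQ
4: ✓ CMP  NZCV=1001
5: · MOVVC
6: ✓ MOVMI  r2←0xfa
7: ✓ MOVVS  r1←0x81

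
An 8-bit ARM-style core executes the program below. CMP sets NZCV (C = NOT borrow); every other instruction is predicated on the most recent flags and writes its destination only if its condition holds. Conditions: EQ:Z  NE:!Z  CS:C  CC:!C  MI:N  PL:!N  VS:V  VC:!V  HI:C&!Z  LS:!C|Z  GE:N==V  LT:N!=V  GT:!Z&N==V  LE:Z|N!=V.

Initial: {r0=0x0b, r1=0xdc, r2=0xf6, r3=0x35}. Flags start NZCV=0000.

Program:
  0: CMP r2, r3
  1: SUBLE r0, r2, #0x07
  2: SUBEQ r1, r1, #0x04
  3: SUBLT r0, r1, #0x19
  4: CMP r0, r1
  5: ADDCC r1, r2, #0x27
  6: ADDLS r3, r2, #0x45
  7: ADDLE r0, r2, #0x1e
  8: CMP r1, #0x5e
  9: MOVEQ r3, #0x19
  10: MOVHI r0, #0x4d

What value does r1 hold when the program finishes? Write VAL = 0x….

VAL = 0x1d

[0] flags=1010 → (cmp)
[1] flags=1010 LE?T → r0=0xef
[2] flags=1010 EQ?F → skip
[3] flags=1010 LT?T → r0=0xc3
[4] flags=1000 → (cmp)
[5] flags=1000 CC?T → r1=0x1d
[6] flags=1000 LS?T → r3=0x3b
[7] flags=1000 LE?T → r0=0x14
[8] flags=1000 → (cmp)
[9] flags=1000 EQ?F → skip
[10] flags=1000 HI?F → skip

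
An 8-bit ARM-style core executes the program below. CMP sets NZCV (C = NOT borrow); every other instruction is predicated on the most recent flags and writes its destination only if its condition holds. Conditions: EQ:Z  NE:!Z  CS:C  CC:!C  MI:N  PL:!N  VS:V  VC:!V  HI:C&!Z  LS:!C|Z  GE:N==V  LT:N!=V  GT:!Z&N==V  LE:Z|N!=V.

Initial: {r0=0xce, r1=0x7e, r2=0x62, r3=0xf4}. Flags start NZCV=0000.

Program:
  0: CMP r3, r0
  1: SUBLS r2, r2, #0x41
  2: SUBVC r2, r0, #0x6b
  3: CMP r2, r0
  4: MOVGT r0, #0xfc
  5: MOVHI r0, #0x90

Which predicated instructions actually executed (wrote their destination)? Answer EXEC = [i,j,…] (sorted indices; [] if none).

EXEC = [2,4]

[0] flags=0010 → (cmp)
[1] flags=0010 LS?F → skip
[2] flags=0010 VC?T → r2=0x63
[3] flags=1001 → (cmp)
[4] flags=1001 GT?T → r0=0xfc
[5] flags=1001 HI?F → skip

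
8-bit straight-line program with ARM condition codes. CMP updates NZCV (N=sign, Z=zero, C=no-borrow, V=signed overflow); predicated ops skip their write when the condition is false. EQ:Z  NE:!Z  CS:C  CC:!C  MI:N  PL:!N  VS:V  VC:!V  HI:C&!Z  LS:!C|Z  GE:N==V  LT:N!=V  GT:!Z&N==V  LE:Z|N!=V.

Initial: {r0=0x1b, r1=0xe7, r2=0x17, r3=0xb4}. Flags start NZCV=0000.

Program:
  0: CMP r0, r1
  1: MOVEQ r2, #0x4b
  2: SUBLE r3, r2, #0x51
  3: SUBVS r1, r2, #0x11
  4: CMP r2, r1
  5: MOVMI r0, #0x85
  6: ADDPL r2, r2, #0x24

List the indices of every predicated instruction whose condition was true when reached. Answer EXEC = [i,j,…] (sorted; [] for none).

[0] flags=0000 → (cmp)
[1] flags=0000 EQ?F → skip
[2] flags=0000 LE?F → skip
[3] flags=0000 VS?F → skip
[4] flags=0000 → (cmp)
[5] flags=0000 MI?F → skip
[6] flags=0000 PL?T → r2=0x3b

EXEC = [6]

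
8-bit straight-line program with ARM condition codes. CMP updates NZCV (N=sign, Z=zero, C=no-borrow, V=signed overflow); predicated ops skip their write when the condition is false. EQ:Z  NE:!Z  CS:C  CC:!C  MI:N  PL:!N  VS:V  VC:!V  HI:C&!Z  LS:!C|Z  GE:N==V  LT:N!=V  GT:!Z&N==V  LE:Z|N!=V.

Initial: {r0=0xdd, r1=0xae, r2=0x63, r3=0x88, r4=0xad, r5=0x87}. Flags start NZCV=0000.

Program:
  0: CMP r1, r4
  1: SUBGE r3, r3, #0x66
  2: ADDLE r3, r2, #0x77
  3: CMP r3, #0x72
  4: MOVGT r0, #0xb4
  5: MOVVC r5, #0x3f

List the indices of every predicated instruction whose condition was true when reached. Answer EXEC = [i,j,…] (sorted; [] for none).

0: ✓ CMP  NZCV=0010
1: ✓ SUBGE  r3←0x22
2: · ADDLE
3: ✓ CMP  NZCV=1000
4: · MOVGT
5: ✓ MOVVC  r5←0x3f

EXEC = [1,5]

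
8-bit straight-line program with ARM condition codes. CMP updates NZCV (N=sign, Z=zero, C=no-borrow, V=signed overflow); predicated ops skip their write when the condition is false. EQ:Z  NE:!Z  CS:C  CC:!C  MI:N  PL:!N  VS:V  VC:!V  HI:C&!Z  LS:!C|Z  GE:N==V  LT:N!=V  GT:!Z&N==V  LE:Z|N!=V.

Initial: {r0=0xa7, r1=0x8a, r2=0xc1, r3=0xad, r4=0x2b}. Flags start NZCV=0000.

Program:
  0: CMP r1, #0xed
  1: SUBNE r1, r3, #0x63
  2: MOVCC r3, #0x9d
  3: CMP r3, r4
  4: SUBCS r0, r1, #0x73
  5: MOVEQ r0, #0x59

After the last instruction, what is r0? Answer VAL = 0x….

0: ✓ CMP  NZCV=1000
1: ✓ SUBNE  r1←0x4a
2: ✓ MOVCC  r3←0x9d
3: ✓ CMP  NZCV=0011
4: ✓ SUBCS  r0←0xd7
5: · MOVEQ

VAL = 0xd7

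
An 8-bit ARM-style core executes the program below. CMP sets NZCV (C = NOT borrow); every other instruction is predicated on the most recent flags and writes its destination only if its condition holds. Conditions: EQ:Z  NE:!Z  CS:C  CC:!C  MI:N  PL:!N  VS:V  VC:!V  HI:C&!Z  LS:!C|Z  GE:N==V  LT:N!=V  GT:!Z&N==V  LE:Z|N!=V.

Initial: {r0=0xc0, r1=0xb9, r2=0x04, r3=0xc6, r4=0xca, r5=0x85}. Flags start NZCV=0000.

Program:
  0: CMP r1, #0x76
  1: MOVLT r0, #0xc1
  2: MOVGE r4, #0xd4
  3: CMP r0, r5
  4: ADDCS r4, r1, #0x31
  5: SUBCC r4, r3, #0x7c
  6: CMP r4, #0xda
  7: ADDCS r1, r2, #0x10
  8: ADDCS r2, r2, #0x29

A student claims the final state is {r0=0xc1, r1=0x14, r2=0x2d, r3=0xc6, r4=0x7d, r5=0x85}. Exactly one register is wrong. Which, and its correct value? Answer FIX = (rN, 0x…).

FIX = (r4, 0xea)

[0] flags=0011 → (cmp)
[1] flags=0011 LT?T → r0=0xc1
[2] flags=0011 GE?F → skip
[3] flags=0010 → (cmp)
[4] flags=0010 CS?T → r4=0xea
[5] flags=0010 CC?F → skip
[6] flags=0010 → (cmp)
[7] flags=0010 CS?T → r1=0x14
[8] flags=0010 CS?T → r2=0x2d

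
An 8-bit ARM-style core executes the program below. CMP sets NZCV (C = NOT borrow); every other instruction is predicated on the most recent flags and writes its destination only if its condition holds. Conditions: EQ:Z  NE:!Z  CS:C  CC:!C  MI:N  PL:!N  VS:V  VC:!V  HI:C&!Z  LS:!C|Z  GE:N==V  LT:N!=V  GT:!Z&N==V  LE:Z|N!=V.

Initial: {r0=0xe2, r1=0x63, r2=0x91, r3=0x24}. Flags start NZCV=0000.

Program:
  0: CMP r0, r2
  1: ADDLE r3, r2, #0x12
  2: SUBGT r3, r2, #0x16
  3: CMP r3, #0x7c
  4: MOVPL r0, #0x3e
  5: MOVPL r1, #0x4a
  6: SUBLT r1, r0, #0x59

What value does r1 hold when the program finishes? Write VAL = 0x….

VAL = 0x89

[0] flags=0010 → (cmp)
[1] flags=0010 LE?F → skip
[2] flags=0010 GT?T → r3=0x7b
[3] flags=1000 → (cmp)
[4] flags=1000 PL?F → skip
[5] flags=1000 PL?F → skip
[6] flags=1000 LT?T → r1=0x89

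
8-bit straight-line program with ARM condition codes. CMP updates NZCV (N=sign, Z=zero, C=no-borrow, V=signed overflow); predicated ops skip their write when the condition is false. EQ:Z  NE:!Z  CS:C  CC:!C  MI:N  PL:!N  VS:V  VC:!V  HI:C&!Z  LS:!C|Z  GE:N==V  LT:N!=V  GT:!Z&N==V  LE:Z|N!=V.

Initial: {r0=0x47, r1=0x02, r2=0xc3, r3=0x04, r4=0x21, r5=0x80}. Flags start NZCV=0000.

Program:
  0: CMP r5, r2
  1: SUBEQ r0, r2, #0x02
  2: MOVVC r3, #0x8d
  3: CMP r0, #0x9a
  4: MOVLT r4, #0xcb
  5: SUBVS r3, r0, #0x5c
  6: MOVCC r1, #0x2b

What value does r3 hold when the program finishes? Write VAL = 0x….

VAL = 0xeb

[0] flags=1000 → (cmp)
[1] flags=1000 EQ?F → skip
[2] flags=1000 VC?T → r3=0x8d
[3] flags=1001 → (cmp)
[4] flags=1001 LT?F → skip
[5] flags=1001 VS?T → r3=0xeb
[6] flags=1001 CC?T → r1=0x2b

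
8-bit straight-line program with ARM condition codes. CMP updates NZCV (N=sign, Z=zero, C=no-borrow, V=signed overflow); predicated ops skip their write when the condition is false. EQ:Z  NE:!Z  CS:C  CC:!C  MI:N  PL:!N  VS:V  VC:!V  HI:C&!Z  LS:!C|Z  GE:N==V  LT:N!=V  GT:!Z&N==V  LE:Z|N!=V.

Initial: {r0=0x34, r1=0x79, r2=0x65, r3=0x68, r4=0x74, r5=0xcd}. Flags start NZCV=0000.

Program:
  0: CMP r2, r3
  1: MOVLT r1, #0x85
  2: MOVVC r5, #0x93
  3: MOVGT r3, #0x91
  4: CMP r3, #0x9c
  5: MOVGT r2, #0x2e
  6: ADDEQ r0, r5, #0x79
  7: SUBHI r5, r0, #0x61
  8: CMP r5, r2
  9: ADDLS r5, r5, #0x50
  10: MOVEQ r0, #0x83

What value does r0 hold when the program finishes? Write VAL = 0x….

0: ✓ CMP  NZCV=1000
1: ✓ MOVLT  r1←0x85
2: ✓ MOVVC  r5←0x93
3: · MOVGT
4: ✓ CMP  NZCV=1001
5: ✓ MOVGT  r2←0x2e
6: · ADDEQ
7: · SUBHI
8: ✓ CMP  NZCV=0011
9: · ADDLS
10: · MOVEQ

VAL = 0x34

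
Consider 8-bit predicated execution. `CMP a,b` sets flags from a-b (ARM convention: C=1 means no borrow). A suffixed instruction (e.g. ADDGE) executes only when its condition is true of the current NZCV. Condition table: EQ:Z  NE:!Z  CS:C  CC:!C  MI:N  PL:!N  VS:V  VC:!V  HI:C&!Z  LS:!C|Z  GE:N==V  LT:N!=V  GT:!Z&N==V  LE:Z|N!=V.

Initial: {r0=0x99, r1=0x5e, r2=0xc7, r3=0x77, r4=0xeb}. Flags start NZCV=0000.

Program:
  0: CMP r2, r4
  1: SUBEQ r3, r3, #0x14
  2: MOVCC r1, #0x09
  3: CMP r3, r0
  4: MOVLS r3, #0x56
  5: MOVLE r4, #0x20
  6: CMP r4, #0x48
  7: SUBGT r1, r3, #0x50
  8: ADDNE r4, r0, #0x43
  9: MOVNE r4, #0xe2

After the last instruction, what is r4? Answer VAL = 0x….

VAL = 0xe2

[0] flags=1000 → (cmp)
[1] flags=1000 EQ?F → skip
[2] flags=1000 CC?T → r1=0x09
[3] flags=1001 → (cmp)
[4] flags=1001 LS?T → r3=0x56
[5] flags=1001 LE?F → skip
[6] flags=1010 → (cmp)
[7] flags=1010 GT?F → skip
[8] flags=1010 NE?T → r4=0xdc
[9] flags=1010 NE?T → r4=0xe2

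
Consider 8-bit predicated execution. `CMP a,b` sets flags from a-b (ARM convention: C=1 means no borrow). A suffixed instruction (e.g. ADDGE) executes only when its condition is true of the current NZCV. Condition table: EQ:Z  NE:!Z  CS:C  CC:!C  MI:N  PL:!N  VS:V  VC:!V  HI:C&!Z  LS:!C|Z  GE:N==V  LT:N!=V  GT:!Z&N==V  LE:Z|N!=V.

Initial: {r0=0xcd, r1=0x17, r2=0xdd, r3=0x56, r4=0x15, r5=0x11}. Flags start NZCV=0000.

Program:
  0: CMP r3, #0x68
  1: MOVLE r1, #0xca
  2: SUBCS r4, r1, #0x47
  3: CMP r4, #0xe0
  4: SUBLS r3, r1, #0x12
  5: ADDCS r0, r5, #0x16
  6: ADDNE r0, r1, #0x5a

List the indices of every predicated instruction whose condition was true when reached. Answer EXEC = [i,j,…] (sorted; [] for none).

[0] flags=1000 → (cmp)
[1] flags=1000 LE?T → r1=0xca
[2] flags=1000 CS?F → skip
[3] flags=0000 → (cmp)
[4] flags=0000 LS?T → r3=0xb8
[5] flags=0000 CS?F → skip
[6] flags=0000 NE?T → r0=0x24

EXEC = [1,4,6]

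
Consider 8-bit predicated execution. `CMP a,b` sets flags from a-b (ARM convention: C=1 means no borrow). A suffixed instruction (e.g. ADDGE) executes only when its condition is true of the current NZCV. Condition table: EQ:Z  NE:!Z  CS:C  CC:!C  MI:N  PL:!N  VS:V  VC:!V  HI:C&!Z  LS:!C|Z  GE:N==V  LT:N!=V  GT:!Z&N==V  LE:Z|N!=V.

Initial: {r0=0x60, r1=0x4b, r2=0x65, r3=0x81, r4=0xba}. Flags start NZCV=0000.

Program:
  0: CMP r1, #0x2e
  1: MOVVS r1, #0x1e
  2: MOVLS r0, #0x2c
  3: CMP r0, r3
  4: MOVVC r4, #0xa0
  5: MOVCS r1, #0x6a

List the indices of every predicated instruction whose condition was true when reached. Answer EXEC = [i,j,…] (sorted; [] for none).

EXEC = []

[0] flags=0010 → (cmp)
[1] flags=0010 VS?F → skip
[2] flags=0010 LS?F → skip
[3] flags=1001 → (cmp)
[4] flags=1001 VC?F → skip
[5] flags=1001 CS?F → skip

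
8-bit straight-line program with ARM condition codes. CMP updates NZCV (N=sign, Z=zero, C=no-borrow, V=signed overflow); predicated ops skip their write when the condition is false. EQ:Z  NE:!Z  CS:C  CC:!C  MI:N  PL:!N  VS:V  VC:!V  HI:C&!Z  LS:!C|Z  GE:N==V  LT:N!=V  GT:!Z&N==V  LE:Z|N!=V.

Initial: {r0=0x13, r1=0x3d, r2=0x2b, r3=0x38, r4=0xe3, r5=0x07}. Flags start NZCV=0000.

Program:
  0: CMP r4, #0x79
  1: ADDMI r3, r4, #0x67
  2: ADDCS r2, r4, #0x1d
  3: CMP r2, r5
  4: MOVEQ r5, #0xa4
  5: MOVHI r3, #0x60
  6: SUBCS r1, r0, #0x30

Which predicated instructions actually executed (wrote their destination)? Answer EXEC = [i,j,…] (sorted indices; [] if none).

EXEC = [2]

[0] flags=0011 → (cmp)
[1] flags=0011 MI?F → skip
[2] flags=0011 CS?T → r2=0x00
[3] flags=1000 → (cmp)
[4] flags=1000 EQ?F → skip
[5] flags=1000 HI?F → skip
[6] flags=1000 CS?F → skip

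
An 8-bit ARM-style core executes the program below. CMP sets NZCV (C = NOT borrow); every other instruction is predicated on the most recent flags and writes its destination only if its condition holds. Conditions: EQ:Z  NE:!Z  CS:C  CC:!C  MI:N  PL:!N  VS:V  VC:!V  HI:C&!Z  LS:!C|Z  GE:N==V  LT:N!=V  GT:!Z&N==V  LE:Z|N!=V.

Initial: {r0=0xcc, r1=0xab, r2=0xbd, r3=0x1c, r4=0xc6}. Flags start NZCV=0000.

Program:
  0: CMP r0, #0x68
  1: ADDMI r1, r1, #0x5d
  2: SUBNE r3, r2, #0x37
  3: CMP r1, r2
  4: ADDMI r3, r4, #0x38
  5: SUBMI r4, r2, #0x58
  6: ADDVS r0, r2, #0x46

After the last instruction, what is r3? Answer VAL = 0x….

VAL = 0xfe

[0] flags=0011 → (cmp)
[1] flags=0011 MI?F → skip
[2] flags=0011 NE?T → r3=0x86
[3] flags=1000 → (cmp)
[4] flags=1000 MI?T → r3=0xfe
[5] flags=1000 MI?T → r4=0x65
[6] flags=1000 VS?F → skip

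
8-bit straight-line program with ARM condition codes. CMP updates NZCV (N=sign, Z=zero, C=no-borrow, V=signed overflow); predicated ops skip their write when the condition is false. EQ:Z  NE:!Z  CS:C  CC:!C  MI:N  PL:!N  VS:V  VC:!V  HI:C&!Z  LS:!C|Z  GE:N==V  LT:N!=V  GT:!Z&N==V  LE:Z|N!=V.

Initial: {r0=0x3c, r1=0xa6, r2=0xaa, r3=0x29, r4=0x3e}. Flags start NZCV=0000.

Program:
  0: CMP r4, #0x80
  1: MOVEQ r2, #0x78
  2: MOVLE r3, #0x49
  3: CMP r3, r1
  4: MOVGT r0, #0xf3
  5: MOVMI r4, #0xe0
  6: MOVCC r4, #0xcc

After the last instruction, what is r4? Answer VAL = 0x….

VAL = 0xcc

[0] flags=1001 → (cmp)
[1] flags=1001 EQ?F → skip
[2] flags=1001 LE?F → skip
[3] flags=1001 → (cmp)
[4] flags=1001 GT?T → r0=0xf3
[5] flags=1001 MI?T → r4=0xe0
[6] flags=1001 CC?T → r4=0xcc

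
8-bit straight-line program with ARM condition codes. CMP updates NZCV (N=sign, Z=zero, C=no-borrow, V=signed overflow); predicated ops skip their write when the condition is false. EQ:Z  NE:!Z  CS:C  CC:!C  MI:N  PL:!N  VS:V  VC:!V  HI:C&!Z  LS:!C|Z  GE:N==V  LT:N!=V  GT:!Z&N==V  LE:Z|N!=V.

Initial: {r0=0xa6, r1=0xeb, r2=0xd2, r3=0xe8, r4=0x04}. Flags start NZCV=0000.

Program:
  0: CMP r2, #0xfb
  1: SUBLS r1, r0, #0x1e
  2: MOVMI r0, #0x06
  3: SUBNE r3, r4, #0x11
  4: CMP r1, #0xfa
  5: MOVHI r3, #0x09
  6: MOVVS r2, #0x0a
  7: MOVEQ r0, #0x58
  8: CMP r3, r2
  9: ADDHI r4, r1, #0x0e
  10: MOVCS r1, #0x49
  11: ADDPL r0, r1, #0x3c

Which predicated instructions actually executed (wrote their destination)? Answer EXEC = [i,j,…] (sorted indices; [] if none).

[0] flags=1000 → (cmp)
[1] flags=1000 LS?T → r1=0x88
[2] flags=1000 MI?T → r0=0x06
[3] flags=1000 NE?T → r3=0xf3
[4] flags=1000 → (cmp)
[5] flags=1000 HI?F → skip
[6] flags=1000 VS?F → skip
[7] flags=1000 EQ?F → skip
[8] flags=0010 → (cmp)
[9] flags=0010 HI?T → r4=0x96
[10] flags=0010 CS?T → r1=0x49
[11] flags=0010 PL?T → r0=0x85

EXEC = [1,2,3,9,10,11]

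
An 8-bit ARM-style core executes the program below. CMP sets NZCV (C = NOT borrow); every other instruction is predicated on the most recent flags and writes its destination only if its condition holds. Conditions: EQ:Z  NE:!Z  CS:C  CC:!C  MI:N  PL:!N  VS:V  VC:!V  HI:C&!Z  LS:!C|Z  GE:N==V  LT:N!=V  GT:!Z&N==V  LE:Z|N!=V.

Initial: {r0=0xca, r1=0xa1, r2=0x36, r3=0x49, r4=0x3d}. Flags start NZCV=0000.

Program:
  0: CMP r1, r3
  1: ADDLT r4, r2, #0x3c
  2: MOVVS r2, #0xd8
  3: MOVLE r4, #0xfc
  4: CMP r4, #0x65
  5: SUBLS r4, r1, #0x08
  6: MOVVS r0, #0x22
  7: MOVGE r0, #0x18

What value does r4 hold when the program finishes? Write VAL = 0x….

VAL = 0xfc

0: ✓ CMP  NZCV=0011
1: ✓ ADDLT  r4←0x72
2: ✓ MOVVS  r2←0xd8
3: ✓ MOVLE  r4←0xfc
4: ✓ CMP  NZCV=1010
5: · SUBLS
6: · MOVVS
7: · MOVGE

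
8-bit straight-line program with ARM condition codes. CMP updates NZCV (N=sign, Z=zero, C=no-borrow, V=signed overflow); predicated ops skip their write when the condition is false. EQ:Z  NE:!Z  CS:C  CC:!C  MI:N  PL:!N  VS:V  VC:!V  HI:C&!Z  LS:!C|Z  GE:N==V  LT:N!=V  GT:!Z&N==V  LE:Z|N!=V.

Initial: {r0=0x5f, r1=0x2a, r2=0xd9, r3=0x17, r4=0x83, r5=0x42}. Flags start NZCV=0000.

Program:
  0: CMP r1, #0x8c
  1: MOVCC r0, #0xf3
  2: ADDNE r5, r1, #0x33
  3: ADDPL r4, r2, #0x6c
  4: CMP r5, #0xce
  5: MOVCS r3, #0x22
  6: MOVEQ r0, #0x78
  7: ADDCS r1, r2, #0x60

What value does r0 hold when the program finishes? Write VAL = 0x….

VAL = 0xf3

0: ✓ CMP  NZCV=1001
1: ✓ MOVCC  r0←0xf3
2: ✓ ADDNE  r5←0x5d
3: · ADDPL
4: ✓ CMP  NZCV=1001
5: · MOVCS
6: · MOVEQ
7: · ADDCS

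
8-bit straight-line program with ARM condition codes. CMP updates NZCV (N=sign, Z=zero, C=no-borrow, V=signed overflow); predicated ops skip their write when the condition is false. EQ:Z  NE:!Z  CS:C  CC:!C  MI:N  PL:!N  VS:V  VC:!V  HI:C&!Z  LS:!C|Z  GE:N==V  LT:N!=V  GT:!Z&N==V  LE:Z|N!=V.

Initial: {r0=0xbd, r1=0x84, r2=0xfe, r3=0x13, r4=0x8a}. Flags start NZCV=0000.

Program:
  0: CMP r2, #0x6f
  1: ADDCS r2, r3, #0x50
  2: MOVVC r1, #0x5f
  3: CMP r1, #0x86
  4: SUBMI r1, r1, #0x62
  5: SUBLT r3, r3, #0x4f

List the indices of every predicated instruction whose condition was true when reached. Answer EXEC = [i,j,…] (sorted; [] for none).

0: ✓ CMP  NZCV=1010
1: ✓ ADDCS  r2←0x63
2: ✓ MOVVC  r1←0x5f
3: ✓ CMP  NZCV=1001
4: ✓ SUBMI  r1←0xfd
5: · SUBLT

EXEC = [1,2,4]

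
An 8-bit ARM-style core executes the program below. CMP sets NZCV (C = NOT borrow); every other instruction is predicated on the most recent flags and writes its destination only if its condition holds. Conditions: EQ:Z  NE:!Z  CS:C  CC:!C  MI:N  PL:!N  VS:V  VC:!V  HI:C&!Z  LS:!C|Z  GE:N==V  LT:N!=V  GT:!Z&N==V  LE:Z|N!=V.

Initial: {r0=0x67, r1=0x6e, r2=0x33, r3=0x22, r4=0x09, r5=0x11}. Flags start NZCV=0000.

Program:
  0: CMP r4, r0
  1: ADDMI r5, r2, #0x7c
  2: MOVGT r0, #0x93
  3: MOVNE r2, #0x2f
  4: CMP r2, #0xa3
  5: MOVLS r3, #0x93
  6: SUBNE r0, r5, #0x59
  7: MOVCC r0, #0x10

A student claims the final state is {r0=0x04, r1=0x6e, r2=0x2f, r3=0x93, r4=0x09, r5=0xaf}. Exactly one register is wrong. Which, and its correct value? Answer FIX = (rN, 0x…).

FIX = (r0, 0x10)

0: ✓ CMP  NZCV=1000
1: ✓ ADDMI  r5←0xaf
2: · MOVGT
3: ✓ MOVNE  r2←0x2f
4: ✓ CMP  NZCV=1001
5: ✓ MOVLS  r3←0x93
6: ✓ SUBNE  r0←0x56
7: ✓ MOVCC  r0←0x10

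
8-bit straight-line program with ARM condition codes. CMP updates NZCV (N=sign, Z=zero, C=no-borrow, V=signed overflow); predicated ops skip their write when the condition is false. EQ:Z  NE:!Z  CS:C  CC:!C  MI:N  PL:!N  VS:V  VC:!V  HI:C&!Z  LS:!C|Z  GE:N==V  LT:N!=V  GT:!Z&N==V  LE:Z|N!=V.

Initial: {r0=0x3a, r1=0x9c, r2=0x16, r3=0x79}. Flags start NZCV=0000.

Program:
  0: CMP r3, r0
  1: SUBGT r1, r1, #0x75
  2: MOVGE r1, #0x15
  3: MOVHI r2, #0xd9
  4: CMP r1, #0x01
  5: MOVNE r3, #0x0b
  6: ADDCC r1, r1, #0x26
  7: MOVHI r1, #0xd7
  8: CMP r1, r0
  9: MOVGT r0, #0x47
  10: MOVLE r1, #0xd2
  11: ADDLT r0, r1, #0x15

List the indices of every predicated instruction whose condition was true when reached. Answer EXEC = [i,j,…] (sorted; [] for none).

EXEC = [1,2,3,5,7,10,11]

0: ✓ CMP  NZCV=0010
1: ✓ SUBGT  r1←0x27
2: ✓ MOVGE  r1←0x15
3: ✓ MOVHI  r2←0xd9
4: ✓ CMP  NZCV=0010
5: ✓ MOVNE  r3←0x0b
6: · ADDCC
7: ✓ MOVHI  r1←0xd7
8: ✓ CMP  NZCV=1010
9: · MOVGT
10: ✓ MOVLE  r1←0xd2
11: ✓ ADDLT  r0←0xe7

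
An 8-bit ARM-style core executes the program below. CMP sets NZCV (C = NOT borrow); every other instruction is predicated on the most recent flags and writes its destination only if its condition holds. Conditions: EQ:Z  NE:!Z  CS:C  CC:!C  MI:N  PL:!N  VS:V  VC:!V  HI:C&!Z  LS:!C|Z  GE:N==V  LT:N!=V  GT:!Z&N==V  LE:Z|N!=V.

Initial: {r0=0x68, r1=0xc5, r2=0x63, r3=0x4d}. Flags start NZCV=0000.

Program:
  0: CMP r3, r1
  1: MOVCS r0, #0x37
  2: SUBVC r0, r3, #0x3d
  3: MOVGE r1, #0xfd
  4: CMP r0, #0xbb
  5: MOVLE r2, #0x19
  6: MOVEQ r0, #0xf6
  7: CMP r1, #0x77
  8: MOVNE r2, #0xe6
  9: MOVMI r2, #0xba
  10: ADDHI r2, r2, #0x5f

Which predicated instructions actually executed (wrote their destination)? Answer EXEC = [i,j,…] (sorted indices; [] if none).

[0] flags=1001 → (cmp)
[1] flags=1001 CS?F → skip
[2] flags=1001 VC?F → skip
[3] flags=1001 GE?T → r1=0xfd
[4] flags=1001 → (cmp)
[5] flags=1001 LE?F → skip
[6] flags=1001 EQ?F → skip
[7] flags=1010 → (cmp)
[8] flags=1010 NE?T → r2=0xe6
[9] flags=1010 MI?T → r2=0xba
[10] flags=1010 HI?T → r2=0x19

EXEC = [3,8,9,10]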